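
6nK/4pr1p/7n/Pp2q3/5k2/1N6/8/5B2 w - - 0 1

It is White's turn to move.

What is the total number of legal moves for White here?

0

White to move; king on h8.
In check: yes, from the black queen on e5.
Legal moves: none.
Count: 0.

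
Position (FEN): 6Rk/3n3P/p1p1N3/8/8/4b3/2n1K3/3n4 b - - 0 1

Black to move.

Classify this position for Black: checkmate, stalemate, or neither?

neither

Black to move; black king on h8.
In check: yes, from the white rook on g8.
King squares — g7: attacked by Ne6; h7: available; g8: attacked by Ph7.
Legal moves for Black: Kxh7.
Black is in check but has 1 legal move → neither.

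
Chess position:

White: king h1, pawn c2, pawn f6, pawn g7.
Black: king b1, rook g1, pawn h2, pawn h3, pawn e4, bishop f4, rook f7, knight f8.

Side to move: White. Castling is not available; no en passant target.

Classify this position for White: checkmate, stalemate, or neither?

White to move; white king on h1.
In check: yes, from the black rook on g1.
King squares — g1: attacked by Ph2; g2: attacked by Rg1; h2: attacked by Bf4.
Legal moves for White: none.
In check with no legal moves → checkmate.

checkmate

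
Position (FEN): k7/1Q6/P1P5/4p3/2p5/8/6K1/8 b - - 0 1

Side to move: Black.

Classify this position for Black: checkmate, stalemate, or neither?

checkmate

Black to move; black king on a8.
In check: yes, from the white queen on b7.
King squares — a7: attacked by Qb7; b7: attacked by Pa6; b8: attacked by Qb7.
Legal moves for Black: none.
In check with no legal moves → checkmate.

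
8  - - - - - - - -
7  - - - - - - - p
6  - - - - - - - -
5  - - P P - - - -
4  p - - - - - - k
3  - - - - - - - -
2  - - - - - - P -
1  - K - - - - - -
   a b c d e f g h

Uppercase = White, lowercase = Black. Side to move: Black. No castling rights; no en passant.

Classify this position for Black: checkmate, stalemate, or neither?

neither

Black to move; black king on h4.
In check: no.
Legal moves for Black: Kh5, Kg5, Kg4, Kg3, h6, a3, h5.
Black has 7 legal moves and is not in check → neither.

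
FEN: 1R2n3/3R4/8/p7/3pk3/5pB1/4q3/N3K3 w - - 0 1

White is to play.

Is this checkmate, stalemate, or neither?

White to move; white king on e1.
In check: yes, from the black queen on e2.
King squares — d1: attacked by Qe2; f1: attacked by Qe2; d2: attacked by Qe2; e2: attacked by Pf3; f2: attacked by Qe2.
Legal moves for White: none.
In check with no legal moves → checkmate.

checkmate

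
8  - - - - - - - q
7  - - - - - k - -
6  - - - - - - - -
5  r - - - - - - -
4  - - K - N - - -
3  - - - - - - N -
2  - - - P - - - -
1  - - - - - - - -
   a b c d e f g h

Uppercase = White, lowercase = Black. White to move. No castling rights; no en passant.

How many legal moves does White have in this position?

16

White to move; king on c4.
In check: no.
Legal moves: Nf6, Nd6+, Ng5+, Nc5, Nc3, Nf2, Kb4, Kd3, Kb3, Nh5, Nf5, Ne2, Nh1, Nf1, d3, d4.
Count: 16.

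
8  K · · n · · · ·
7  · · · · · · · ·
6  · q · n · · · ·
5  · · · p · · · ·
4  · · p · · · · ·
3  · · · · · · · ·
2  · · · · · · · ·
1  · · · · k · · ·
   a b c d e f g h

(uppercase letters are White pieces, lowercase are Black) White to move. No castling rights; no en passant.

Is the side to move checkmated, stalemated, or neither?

White to move; white king on a8.
In check: no.
King squares — a7: attacked by Qb6; b7: attacked by Qb6; b8: attacked by Qb6.
Legal moves for White: none.
Not in check and no legal moves → stalemate.

stalemate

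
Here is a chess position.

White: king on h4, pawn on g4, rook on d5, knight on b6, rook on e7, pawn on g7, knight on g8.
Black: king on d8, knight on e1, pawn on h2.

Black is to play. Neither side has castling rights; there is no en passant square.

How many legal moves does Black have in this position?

Black to move; king on d8.
In check: yes, from the white rook on d5.
Legal moves: none.
Count: 0.

0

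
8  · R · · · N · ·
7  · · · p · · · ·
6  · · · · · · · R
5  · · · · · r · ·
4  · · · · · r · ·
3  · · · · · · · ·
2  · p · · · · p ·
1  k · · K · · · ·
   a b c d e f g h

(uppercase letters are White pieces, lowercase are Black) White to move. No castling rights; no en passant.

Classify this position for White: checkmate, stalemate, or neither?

neither

White to move; white king on d1.
In check: no.
Legal moves for White include: Nh7, Nxd7, Ng6, Ne6, Re8, Rd8, Rc8, Ra8+, Rb7, Rbb6, Rb5, Rb4, Rb3, Rxb2, Rh8, Rh7, Rg6, Rf6, ... (list truncated; more exist).
White has legal moves and is not in check → neither.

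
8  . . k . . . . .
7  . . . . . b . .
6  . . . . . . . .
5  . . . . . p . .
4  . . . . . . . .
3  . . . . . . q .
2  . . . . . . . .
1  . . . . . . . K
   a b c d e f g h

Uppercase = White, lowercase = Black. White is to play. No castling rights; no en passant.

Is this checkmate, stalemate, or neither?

stalemate

White to move; white king on h1.
In check: no.
King squares — g1: attacked by Qg3; g2: attacked by Qg3; h2: attacked by Qg3.
Legal moves for White: none.
Not in check and no legal moves → stalemate.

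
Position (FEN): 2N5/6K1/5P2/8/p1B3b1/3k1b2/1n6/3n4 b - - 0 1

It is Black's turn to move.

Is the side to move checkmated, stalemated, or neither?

Black to move; black king on d3.
In check: yes, from the white bishop on c4.
Legal moves for Black: Ke4, Kd4, Kxc4, Ke3, Kc3, Kd2, Kc2, Nxc4.
Black is in check but has 8 legal moves → neither.

neither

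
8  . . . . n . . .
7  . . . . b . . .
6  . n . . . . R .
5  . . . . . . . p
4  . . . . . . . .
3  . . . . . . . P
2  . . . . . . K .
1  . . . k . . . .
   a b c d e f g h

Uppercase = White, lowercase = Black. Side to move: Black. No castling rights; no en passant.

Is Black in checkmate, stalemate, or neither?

neither

Black to move; black king on d1.
In check: no.
Legal moves for Black include: Ng7, Nc7, Nf6, Nd6, Bf8, Bd8, Bf6, Bd6, Bg5, Bc5, Bh4, Bb4, Ba3, Nc8, Na8, Nd7, Nd5, Nc4, ... (list truncated; more exist).
Black has legal moves and is not in check → neither.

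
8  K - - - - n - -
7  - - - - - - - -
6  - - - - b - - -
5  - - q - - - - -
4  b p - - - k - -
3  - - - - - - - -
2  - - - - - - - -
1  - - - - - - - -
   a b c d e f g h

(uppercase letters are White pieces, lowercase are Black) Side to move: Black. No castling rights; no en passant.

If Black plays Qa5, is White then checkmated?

no

After Qa5: white king on a8; in check: yes, from the black queen on a5.
White has 2 legal replies: Kb8, Kb7.
In check but a legal move exists → not checkmate.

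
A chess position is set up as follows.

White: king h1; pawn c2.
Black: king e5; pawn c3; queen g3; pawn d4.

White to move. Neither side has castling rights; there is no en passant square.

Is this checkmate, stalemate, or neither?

White to move; white king on h1.
In check: no.
King squares — g1: attacked by Qg3; g2: attacked by Qg3; h2: attacked by Qg3.
Legal moves for White: none.
Not in check and no legal moves → stalemate.

stalemate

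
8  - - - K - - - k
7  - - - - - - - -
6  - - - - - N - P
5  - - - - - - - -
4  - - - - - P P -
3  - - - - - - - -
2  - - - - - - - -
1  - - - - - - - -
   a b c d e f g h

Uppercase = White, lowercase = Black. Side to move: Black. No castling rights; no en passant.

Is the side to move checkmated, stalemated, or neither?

Black to move; black king on h8.
In check: no.
King squares — g7: attacked by Ph6; h7: attacked by Nf6; g8: attacked by Nf6.
Legal moves for Black: none.
Not in check and no legal moves → stalemate.

stalemate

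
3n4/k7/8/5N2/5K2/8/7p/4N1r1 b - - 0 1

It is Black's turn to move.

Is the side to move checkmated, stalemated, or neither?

neither

Black to move; black king on a7.
In check: no.
Legal moves for Black include: Nf7, Nb7, Ne6+, Nc6, Kb8, Ka8, Kb7, Kb6, Ka6, Rg8, Rg7, Rg6, Rg5, Rg4+, Rg3, Rg2, Rh1, Rf1+, ... (list truncated; more exist).
Black has legal moves and is not in check → neither.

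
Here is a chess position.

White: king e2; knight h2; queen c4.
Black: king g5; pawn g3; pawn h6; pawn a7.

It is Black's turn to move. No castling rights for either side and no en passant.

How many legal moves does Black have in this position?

Black to move; king on g5.
In check: no.
Legal moves: Kg6, Kf6, Kh5, Kf5, gxh2, a6, h5, g2, a5.
Count: 9.

9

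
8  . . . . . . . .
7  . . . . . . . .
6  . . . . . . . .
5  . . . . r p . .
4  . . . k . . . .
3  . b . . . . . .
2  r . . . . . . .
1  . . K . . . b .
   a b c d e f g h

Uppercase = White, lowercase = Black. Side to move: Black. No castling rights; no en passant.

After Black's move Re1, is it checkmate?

yes

After Re1: white king on c1; in check: yes, from the black rook on e1.
King squares — b1: attacked by Re1; d1: attacked by Re1; b2: attacked by Ra2; c2: attacked by Ra2; d2: attacked by Ra2.
White has no legal moves → checkmate.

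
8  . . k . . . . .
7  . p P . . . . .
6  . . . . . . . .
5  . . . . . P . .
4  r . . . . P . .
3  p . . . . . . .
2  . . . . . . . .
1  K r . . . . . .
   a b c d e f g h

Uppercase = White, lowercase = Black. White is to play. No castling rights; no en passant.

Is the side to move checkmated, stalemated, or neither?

White to move; white king on a1.
In check: yes, from the black rook on b1.
King squares — b1: available; a2: available; b2: attacked by Rb1.
Legal moves for White: Ka2, Kxb1.
White is in check but has 2 legal moves → neither.

neither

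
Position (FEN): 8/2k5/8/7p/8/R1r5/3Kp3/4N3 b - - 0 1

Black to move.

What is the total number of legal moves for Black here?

Black to move; king on c7.
In check: no.
Legal moves: Kd8, Kc8, Kb8, Kd7, Kb7, Kd6, Kc6, Kb6, Rc6, Rc5, Rc4, Rh3, Rg3, Rf3, Re3, Rd3+, Rb3, Rxa3, Rc2+, Rc1, h4.
Count: 21.

21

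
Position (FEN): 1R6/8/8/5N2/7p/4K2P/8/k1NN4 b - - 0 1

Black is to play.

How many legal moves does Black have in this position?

Black to move; king on a1.
In check: no.
Legal moves: none.
Count: 0.

0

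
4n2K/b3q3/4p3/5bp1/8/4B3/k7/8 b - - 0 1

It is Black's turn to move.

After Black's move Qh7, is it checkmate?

yes

After Qh7: white king on h8; in check: yes, from the black queen on h7.
King squares — g7: attacked by Qh7; h7: attacked by Bf5; g8: attacked by Qh7.
White has no legal moves → checkmate.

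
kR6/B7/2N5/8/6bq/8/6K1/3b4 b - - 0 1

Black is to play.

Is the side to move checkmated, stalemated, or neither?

Black to move; black king on a8.
In check: yes, from the white rook on b8.
King squares — a7: attacked by Nc6; b7: attacked by Rb8; b8: attacked by Nc6.
Legal moves for Black: none.
In check with no legal moves → checkmate.

checkmate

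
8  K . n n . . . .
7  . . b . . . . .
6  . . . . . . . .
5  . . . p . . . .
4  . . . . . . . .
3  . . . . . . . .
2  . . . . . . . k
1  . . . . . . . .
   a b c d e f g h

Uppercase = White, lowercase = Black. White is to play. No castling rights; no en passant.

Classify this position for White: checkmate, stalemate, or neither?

stalemate

White to move; white king on a8.
In check: no.
King squares — a7: attacked by Nc8; b7: attacked by Nd8; b8: attacked by Bc7.
Legal moves for White: none.
Not in check and no legal moves → stalemate.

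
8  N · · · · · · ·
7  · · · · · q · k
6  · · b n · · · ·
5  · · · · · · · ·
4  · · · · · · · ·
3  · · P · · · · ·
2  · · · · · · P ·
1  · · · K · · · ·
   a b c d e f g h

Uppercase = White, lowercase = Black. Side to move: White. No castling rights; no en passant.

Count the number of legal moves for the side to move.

10

White to move; king on d1.
In check: no.
Legal moves: Nc7, Nb6, Ke2, Kd2, Kc2, Ke1, Kc1, c4, g3, g4.
Count: 10.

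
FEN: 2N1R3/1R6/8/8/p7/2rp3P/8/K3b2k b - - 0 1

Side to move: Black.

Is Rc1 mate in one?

no

After Rc1: white king on a1; in check: yes, from the black rook on c1.
White has 3 legal replies: Kb2, Ka2, Rb1.
In check but a legal move exists → not checkmate.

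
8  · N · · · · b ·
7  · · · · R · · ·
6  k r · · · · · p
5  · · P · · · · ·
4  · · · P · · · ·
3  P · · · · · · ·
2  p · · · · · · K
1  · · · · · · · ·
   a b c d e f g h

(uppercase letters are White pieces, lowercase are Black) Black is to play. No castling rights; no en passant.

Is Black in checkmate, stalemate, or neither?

neither

Black to move; black king on a6.
In check: yes, from the white knight on b8.
Legal moves for Black: Kb5, Ka5, Rxb8.
Black is in check but has 3 legal moves → neither.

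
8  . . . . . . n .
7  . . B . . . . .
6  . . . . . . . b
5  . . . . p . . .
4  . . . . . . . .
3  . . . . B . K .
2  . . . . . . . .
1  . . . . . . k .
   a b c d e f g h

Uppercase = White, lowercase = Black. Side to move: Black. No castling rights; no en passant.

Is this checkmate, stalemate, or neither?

neither

Black to move; black king on g1.
In check: yes, from the white bishop on e3.
King squares — f1: available; h1: available; f2: attacked by Be3; g2: attacked by Kg3; h2: attacked by Kg3.
Legal moves for Black: Kh1, Kf1, Bxe3.
Black is in check but has 3 legal moves → neither.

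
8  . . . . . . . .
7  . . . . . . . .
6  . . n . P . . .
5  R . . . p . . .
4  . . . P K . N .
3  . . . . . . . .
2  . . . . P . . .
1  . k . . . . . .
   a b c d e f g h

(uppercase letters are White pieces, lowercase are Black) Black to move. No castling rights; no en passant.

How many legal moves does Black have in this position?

11

Black to move; king on b1.
In check: no.
Legal moves: Nd8, Nb8, Ne7, Na7, Nxa5, Nxd4, Nb4, Kc2, Kb2, Kc1, exd4.
Count: 11.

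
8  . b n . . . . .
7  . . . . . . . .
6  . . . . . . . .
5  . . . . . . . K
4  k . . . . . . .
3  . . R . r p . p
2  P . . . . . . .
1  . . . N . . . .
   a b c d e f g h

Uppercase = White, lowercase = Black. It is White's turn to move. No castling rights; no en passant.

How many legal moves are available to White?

White to move; king on h5.
In check: no.
Legal moves: Kh6, Kg6, Kg5, Kh4, Kg4, Rxc8, Rc7, Rc6, Rc5, Rc4+, Rxe3, Rd3, Rb3, Ra3+, Rc2, Rc1, Nxe3, Nf2, Nb2+, a3.
Count: 20.

20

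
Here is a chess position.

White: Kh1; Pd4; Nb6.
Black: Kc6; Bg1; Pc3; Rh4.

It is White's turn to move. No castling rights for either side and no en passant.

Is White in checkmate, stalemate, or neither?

White to move; white king on h1.
In check: yes, from the black rook on h4.
Legal moves for White: Kg2, Kxg1.
White is in check but has 2 legal moves → neither.

neither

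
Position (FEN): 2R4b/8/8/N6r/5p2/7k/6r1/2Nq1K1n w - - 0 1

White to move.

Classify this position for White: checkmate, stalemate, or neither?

checkmate

White to move; white king on f1.
In check: yes, from the black queen on d1.
King squares — e1: attacked by Qd1; g1: attacked by Qd1; e2: attacked by Qd1; f2: attacked by Nh1; g2: attacked by Kh3.
Legal moves for White: none.
In check with no legal moves → checkmate.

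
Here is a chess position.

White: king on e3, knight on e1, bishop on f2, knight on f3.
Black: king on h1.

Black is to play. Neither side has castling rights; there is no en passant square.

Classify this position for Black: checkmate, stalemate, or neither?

Black to move; black king on h1.
In check: no.
King squares — g1: attacked by Bf2; g2: attacked by Ne1; h2: attacked by Nf3.
Legal moves for Black: none.
Not in check and no legal moves → stalemate.

stalemate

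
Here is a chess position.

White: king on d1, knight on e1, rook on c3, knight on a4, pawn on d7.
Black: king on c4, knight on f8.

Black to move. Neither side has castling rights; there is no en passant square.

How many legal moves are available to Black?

Black to move; king on c4.
In check: yes, from the white rook on c3.
Legal moves: Kd5, Kb5, Kd4, Kb4.
Count: 4.

4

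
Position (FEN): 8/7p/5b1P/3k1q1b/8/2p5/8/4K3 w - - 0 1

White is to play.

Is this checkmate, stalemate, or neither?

White to move; white king on e1.
In check: no.
King squares — d1: attacked by Bh5; f1: attacked by Qf5; d2: attacked by Pc3; e2: attacked by Bh5; f2: attacked by Qf5.
Legal moves for White: none.
Not in check and no legal moves → stalemate.

stalemate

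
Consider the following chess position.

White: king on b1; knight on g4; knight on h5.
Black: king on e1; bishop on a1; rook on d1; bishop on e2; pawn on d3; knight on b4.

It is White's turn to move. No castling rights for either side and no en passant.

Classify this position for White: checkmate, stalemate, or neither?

checkmate

White to move; white king on b1.
In check: yes, from the black rook on d1.
King squares — a1: attacked by Rd1; c1: attacked by Rd1; a2: attacked by Nb4; b2: attacked by Ba1; c2: attacked by Pd3.
Legal moves for White: none.
In check with no legal moves → checkmate.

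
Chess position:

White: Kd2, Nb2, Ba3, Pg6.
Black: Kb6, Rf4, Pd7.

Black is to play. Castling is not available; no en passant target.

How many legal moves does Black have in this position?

Black to move; king on b6.
In check: no.
Legal moves: Kc7, Kb7, Ka7, Kc6, Ka6, Kb5, Ka5, Rf8, Rf7, Rf6, Rf5, Rh4, Rg4, Re4, Rd4+, Rc4, Rb4, Ra4, Rf3, Rf2+, Rf1, d6, d5.
Count: 23.

23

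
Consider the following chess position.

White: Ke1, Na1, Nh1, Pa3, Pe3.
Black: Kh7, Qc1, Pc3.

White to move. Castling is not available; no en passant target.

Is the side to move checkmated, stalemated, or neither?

White to move; white king on e1.
In check: yes, from the black queen on c1.
King squares — d1: attacked by Qc1; f1: attacked by Qc1; d2: attacked by Qc1; e2: available; f2: available.
Legal moves for White: Kf2, Ke2.
White is in check but has 2 legal moves → neither.

neither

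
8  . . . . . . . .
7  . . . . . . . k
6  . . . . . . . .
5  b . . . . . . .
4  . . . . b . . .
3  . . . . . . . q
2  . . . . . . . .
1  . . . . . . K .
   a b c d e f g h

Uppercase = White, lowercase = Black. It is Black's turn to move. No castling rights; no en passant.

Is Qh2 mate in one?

After Qh2: white king on g1; in check: yes, from the black queen on h2.
White has 2 legal replies: Kxh2, Kf1.
In check but a legal move exists → not checkmate.

no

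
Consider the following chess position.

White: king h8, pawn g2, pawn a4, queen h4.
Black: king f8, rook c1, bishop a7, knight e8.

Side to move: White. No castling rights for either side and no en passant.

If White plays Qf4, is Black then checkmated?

no

After Qf4: black king on f8; in check: yes, from the white queen on f4.
Black has 2 legal replies: Ke7, Nf6.
In check but a legal move exists → not checkmate.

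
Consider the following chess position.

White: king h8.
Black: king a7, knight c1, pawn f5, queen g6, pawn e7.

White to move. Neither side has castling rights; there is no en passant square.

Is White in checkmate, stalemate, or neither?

stalemate

White to move; white king on h8.
In check: no.
King squares — g7: attacked by Qg6; h7: attacked by Qg6; g8: attacked by Qg6.
Legal moves for White: none.
Not in check and no legal moves → stalemate.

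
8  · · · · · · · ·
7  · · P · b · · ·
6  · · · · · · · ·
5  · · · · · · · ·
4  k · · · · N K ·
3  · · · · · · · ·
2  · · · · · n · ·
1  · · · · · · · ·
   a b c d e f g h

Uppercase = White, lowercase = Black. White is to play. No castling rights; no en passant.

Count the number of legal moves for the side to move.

White to move; king on g4.
In check: yes, from the black knight on f2.
Legal moves: Kh5, Kf5, Kg3, Kf3.
Count: 4.

4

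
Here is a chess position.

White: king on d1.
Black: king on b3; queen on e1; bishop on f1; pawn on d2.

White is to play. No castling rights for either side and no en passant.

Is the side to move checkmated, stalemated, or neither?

checkmate

White to move; white king on d1.
In check: yes, from the black queen on e1.
King squares — c1: attacked by Qe1; e1: attacked by Pd2; c2: attacked by Kb3; d2: attacked by Qe1; e2: attacked by Qe1.
Legal moves for White: none.
In check with no legal moves → checkmate.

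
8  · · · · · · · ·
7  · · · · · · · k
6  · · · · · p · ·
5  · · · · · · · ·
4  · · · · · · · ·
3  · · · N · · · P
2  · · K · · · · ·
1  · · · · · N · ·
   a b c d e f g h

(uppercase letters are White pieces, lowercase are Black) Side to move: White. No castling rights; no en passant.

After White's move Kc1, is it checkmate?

no

After Kc1: black king on h7; in check: no.
Black is not in check, so this cannot be checkmate.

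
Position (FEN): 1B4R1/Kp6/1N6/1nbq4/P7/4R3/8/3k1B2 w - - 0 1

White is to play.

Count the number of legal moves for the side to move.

3

White to move; king on a7.
In check: yes, from the black knight on b5.
Legal moves: Ka8, Bxb5, axb5.
Count: 3.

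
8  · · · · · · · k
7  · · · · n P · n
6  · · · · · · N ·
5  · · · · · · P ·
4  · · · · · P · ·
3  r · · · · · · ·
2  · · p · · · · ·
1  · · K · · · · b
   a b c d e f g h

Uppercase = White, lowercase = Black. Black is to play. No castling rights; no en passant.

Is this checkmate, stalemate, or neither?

neither

Black to move; black king on h8.
In check: yes, from the white knight on g6.
King squares — g7: available; h7: own knight; g8: attacked by Pf7.
Legal moves for Black: Kg7, Nxg6.
Black is in check but has 2 legal moves → neither.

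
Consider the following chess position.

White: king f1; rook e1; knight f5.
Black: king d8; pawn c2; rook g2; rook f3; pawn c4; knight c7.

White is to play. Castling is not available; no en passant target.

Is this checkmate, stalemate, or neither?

neither

White to move; white king on f1.
In check: yes, from the black rook on f3.
King squares — e1: own rook; g1: attacked by Rg2; e2: attacked by Rg2; f2: attacked by Rg2; g2: available.
Legal moves for White: Kxg2.
White is in check but has 1 legal move → neither.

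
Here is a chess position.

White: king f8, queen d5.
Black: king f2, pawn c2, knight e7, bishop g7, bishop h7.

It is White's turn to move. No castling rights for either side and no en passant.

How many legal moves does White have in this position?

4

White to move; king on f8.
In check: yes, from the black bishop on g7.
Legal moves: Ke8, Kxg7, Kf7, Kxe7.
Count: 4.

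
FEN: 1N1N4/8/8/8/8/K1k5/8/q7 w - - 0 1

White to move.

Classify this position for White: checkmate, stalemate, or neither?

checkmate

White to move; white king on a3.
In check: yes, from the black queen on a1.
King squares — a2: attacked by Qa1; b2: attacked by Qa1; b3: attacked by Kc3; a4: attacked by Qa1; b4: attacked by Kc3.
Legal moves for White: none.
In check with no legal moves → checkmate.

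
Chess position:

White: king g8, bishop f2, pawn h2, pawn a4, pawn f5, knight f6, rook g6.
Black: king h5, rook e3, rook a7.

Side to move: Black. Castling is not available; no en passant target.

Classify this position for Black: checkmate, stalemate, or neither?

Black to move; black king on h5.
In check: yes, from the white knight on f6.
King squares — g4: attacked by Nf6; h4: attacked by Bf2; g5: attacked by Rg6; g6: attacked by Pf5; h6: attacked by Rg6.
Legal moves for Black: none.
In check with no legal moves → checkmate.

checkmate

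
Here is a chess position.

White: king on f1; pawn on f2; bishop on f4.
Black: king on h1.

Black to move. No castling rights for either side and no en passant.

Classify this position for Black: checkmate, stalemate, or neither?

stalemate

Black to move; black king on h1.
In check: no.
King squares — g1: attacked by Kf1; g2: attacked by Kf1; h2: attacked by Bf4.
Legal moves for Black: none.
Not in check and no legal moves → stalemate.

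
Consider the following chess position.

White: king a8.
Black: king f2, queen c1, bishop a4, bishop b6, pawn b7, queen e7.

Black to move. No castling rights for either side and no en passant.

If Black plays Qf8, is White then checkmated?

no

After Qf8: white king on a8; in check: yes, from the black queen on f8.
White has 1 legal reply: Kxb7.
In check but a legal move exists → not checkmate.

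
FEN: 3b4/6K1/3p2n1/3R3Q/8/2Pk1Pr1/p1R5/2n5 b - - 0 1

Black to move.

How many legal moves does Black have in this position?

3

Black to move; king on d3.
In check: yes, from the white rook on d5.
Legal moves: Kc4, Ke3, Kxc2.
Count: 3.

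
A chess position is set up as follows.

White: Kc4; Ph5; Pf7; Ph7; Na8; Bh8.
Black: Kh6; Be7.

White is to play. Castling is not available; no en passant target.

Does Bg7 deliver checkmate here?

After Bg7: black king on h6; in check: yes, from the white bishop on g7.
Black has 4 legal replies: Kxh7, Kxg7, Kxh5, Kg5.
In check but a legal move exists → not checkmate.

no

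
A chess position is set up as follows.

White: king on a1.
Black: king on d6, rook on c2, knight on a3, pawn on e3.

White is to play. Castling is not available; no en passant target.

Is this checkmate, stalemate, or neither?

stalemate

White to move; white king on a1.
In check: no.
King squares — b1: attacked by Na3; a2: attacked by Rc2; b2: attacked by Rc2.
Legal moves for White: none.
Not in check and no legal moves → stalemate.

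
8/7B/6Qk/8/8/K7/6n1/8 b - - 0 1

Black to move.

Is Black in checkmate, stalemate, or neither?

checkmate

Black to move; black king on h6.
In check: yes, from the white queen on g6.
King squares — g5: attacked by Qg6; h5: attacked by Qg6; g6: attacked by Bh7; g7: attacked by Qg6; h7: attacked by Qg6.
Legal moves for Black: none.
In check with no legal moves → checkmate.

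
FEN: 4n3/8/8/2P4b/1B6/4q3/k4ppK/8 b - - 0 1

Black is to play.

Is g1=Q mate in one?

After g1=Q: white king on h2; in check: yes, from the black queen on g1.
King squares — g1: attacked by Pf2; h1: attacked by Qg1; g2: attacked by Qg1; g3: attacked by Qg1; h3: attacked by Qe3.
White has no legal moves → checkmate.

yes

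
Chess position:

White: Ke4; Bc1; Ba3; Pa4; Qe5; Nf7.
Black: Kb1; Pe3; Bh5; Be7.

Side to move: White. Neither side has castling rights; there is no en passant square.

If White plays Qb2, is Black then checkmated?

yes

After Qb2: black king on b1; in check: yes, from the white queen on b2.
King squares — a1: attacked by Qb2; c1: attacked by Qb2; a2: attacked by Qb2; b2: attacked by Bc1; c2: attacked by Qb2.
Black has no legal moves → checkmate.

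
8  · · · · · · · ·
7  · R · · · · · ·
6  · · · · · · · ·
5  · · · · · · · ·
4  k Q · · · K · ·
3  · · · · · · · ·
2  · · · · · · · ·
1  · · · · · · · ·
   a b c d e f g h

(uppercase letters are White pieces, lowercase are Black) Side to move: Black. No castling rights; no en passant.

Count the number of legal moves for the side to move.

Black to move; king on a4.
In check: yes, from the white queen on b4.
Legal moves: none.
Count: 0.

0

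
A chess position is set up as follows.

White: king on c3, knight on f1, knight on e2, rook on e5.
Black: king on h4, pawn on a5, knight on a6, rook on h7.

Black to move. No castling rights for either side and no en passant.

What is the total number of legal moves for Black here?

Black to move; king on h4.
In check: no.
Legal moves: Rh8, Rg7, Rf7, Re7, Rd7, Rc7+, Rb7, Ra7, Rh6, Rh5, Nb8, Nc7, Nc5, Nb4, Kg4, Kh3, a4.
Count: 17.

17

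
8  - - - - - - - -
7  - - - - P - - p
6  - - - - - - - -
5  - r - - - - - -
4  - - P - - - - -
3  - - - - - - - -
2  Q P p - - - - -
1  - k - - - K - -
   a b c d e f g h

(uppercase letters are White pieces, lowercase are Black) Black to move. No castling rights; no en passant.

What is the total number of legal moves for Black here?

2

Black to move; king on b1.
In check: yes, from the white queen on a2.
Legal moves: Kxa2, Kc1.
Count: 2.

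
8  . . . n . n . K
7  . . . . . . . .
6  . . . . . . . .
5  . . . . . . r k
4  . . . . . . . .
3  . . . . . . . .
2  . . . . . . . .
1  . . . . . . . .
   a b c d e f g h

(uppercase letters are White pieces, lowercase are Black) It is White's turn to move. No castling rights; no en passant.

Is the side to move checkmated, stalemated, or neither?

stalemate

White to move; white king on h8.
In check: no.
King squares — g7: attacked by Rg5; h7: attacked by Nf8; g8: attacked by Rg5.
Legal moves for White: none.
Not in check and no legal moves → stalemate.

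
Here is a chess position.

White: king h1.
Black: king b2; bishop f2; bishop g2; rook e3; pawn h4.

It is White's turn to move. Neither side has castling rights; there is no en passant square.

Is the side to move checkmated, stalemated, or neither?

neither

White to move; white king on h1.
In check: yes, from the black bishop on g2.
King squares — g1: attacked by Bf2; g2: available; h2: available.
Legal moves for White: Kh2, Kxg2.
White is in check but has 2 legal moves → neither.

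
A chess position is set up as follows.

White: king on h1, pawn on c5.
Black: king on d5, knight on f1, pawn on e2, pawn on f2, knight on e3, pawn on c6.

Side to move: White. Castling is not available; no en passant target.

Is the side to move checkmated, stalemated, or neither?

White to move; white king on h1.
In check: no.
King squares — g1: attacked by Pf2; g2: attacked by Ne3; h2: attacked by Nf1.
Legal moves for White: none.
Not in check and no legal moves → stalemate.

stalemate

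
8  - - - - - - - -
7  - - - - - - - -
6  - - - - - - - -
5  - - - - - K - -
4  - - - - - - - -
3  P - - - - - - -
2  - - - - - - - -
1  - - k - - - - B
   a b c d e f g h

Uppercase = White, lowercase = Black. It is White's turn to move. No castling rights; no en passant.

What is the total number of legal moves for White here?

16

White to move; king on f5.
In check: no.
Legal moves: Kg6, Kf6, Ke6, Kg5, Ke5, Kg4, Kf4, Ke4, Ba8, Bb7, Bc6, Bd5, Be4, Bf3, Bg2, a4.
Count: 16.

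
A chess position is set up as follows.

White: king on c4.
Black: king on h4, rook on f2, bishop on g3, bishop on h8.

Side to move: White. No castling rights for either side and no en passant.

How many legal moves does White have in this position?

6

White to move; king on c4.
In check: no.
Legal moves: Kd5, Kc5, Kb5, Kb4, Kd3, Kb3.
Count: 6.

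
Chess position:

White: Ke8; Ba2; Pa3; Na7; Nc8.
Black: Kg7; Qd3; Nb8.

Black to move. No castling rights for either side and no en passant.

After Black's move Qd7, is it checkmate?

yes

After Qd7: white king on e8; in check: yes, from the black queen on d7.
King squares — d7: attacked by Nb8; e7: attacked by Qd7; f7: attacked by Qd7; d8: attacked by Qd7; f8: attacked by Kg7.
White has no legal moves → checkmate.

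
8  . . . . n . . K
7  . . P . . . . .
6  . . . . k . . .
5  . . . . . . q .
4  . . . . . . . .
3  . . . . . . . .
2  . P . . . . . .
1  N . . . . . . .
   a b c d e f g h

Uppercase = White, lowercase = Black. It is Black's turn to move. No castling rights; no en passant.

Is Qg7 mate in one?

yes

After Qg7: white king on h8; in check: yes, from the black queen on g7.
King squares — g7: attacked by Ne8; h7: attacked by Qg7; g8: attacked by Qg7.
White has no legal moves → checkmate.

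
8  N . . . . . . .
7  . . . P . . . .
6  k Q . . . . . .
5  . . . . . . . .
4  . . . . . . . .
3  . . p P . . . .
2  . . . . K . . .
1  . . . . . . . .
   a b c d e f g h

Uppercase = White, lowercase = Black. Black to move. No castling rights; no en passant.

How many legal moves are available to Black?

Black to move; king on a6.
In check: yes, from the white queen on b6.
Legal moves: none.
Count: 0.

0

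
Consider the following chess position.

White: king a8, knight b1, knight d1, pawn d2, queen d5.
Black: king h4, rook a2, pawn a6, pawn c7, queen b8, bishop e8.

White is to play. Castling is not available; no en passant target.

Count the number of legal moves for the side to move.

White to move; king on a8.
In check: yes, from the black queen on b8.
Legal moves: Kxb8.
Count: 1.

1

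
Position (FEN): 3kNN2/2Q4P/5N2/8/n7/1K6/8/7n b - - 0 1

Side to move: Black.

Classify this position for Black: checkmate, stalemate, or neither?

Black to move; black king on d8.
In check: yes, from the white queen on c7.
King squares — c7: attacked by Ne8; d7: attacked by Nf6; e7: attacked by Qc7; c8: attacked by Qc7; e8: attacked by Nf6.
Legal moves for Black: none.
In check with no legal moves → checkmate.

checkmate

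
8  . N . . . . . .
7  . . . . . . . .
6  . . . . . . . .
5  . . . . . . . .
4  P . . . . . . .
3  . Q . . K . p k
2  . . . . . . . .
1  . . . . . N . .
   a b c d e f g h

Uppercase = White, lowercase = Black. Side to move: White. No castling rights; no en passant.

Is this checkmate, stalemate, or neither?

White to move; white king on e3.
In check: no.
Legal moves for White include: Nd7, Nc6, Na6, Kf4, Ke4, Kd4, Kf3, Kd3, Ke2, Kd2, Qg8, Qf7, Qb7, Qe6+, Qb6, Qd5, Qb5, Qc4, ... (list truncated; more exist).
White has legal moves and is not in check → neither.

neither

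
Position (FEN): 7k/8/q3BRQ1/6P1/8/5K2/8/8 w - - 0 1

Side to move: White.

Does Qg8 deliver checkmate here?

After Qg8: black king on h8; in check: yes, from the white queen on g8.
King squares — g7: attacked by Qg8; h7: attacked by Qg8; g8: attacked by Be6.
Black has no legal moves → checkmate.

yes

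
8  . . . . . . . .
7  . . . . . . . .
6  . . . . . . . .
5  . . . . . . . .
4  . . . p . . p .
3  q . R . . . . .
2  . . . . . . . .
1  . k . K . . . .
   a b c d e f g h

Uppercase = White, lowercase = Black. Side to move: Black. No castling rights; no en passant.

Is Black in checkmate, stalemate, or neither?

Black to move; black king on b1.
In check: no.
Legal moves for Black include: Qf8, Qa8, Qe7, Qa7, Qd6, Qa6, Qc5, Qa5, Qb4, Qa4+, Qxc3, Qb3+, Qb2, Qa2, Qc1+, Qa1, Kb2, Ka2, ... (list truncated; more exist).
Black has legal moves and is not in check → neither.

neither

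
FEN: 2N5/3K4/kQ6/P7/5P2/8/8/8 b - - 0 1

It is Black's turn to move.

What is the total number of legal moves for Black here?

0

Black to move; king on a6.
In check: yes, from the white queen on b6.
Legal moves: none.
Count: 0.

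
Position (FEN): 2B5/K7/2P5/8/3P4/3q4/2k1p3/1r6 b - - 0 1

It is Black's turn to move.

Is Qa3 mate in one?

no

After Qa3: white king on a7; in check: yes, from the black queen on a3.
White has 1 legal reply: Ba6.
In check but a legal move exists → not checkmate.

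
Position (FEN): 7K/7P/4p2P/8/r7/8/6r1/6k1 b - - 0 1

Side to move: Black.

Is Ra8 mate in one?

After Ra8: white king on h8; in check: yes, from the black rook on a8.
King squares — g7: attacked by Rg2; h7: own pawn; g8: attacked by Rg2.
White has no legal moves → checkmate.

yes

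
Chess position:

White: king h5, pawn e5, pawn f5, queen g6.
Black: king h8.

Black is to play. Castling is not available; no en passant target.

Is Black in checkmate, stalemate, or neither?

stalemate

Black to move; black king on h8.
In check: no.
King squares — g7: attacked by Qg6; h7: attacked by Qg6; g8: attacked by Qg6.
Legal moves for Black: none.
Not in check and no legal moves → stalemate.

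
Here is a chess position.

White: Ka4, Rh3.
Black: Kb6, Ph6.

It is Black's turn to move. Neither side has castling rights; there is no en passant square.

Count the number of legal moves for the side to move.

7

Black to move; king on b6.
In check: no.
Legal moves: Kc7, Kb7, Ka7, Kc6, Ka6, Kc5, h5.
Count: 7.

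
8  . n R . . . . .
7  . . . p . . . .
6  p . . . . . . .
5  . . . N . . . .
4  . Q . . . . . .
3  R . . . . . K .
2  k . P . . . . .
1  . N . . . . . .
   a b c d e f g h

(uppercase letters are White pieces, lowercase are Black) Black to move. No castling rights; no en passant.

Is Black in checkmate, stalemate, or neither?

Black to move; black king on a2.
In check: yes, from the white rook on a3.
King squares — a1: attacked by Ra3; b1: attacked by Qb4; b2: attacked by Qb4; a3: attacked by Nb1; b3: attacked by Pc2.
Legal moves for Black: none.
In check with no legal moves → checkmate.

checkmate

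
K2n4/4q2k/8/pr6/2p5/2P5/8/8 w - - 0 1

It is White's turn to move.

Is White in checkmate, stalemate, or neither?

stalemate

White to move; white king on a8.
In check: no.
King squares — a7: attacked by Qe7; b7: attacked by Rb5; b8: attacked by Rb5.
Legal moves for White: none.
Not in check and no legal moves → stalemate.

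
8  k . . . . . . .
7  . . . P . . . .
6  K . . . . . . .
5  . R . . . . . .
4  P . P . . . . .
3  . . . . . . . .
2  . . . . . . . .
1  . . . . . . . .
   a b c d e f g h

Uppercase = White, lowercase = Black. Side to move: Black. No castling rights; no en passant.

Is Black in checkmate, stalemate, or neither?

Black to move; black king on a8.
In check: no.
King squares — a7: attacked by Ka6; b7: attacked by Rb5; b8: attacked by Rb5.
Legal moves for Black: none.
Not in check and no legal moves → stalemate.

stalemate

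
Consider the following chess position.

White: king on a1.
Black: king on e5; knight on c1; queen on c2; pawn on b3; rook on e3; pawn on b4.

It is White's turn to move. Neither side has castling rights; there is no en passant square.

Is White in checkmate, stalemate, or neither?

White to move; white king on a1.
In check: no.
King squares — b1: attacked by Qc2; a2: attacked by Nc1; b2: attacked by Qc2.
Legal moves for White: none.
Not in check and no legal moves → stalemate.

stalemate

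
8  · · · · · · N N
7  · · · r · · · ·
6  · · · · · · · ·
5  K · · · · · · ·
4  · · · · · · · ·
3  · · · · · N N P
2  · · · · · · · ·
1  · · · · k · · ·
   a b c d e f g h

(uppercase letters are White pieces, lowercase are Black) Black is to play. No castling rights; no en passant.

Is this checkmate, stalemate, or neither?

Black to move; black king on e1.
In check: yes, from the white knight on f3.
King squares — d1: available; f1: attacked by Ng3; d2: attacked by Nf3; e2: attacked by Ng3; f2: available.
Legal moves for Black: Kf2, Kd1.
Black is in check but has 2 legal moves → neither.

neither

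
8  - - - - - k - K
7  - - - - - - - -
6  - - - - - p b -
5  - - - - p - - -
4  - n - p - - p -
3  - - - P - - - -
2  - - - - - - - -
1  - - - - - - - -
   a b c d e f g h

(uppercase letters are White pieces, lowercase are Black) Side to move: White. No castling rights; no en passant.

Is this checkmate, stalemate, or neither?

stalemate

White to move; white king on h8.
In check: no.
King squares — g7: attacked by Kf8; h7: attacked by Bg6; g8: attacked by Kf8.
Legal moves for White: none.
Not in check and no legal moves → stalemate.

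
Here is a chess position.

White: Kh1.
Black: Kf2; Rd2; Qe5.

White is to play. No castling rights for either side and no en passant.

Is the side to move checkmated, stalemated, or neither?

stalemate

White to move; white king on h1.
In check: no.
King squares — g1: attacked by Kf2; g2: attacked by Kf2; h2: attacked by Qe5.
Legal moves for White: none.
Not in check and no legal moves → stalemate.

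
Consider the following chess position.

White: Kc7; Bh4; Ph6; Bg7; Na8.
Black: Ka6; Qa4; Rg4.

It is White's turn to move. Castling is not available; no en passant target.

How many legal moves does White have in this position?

White to move; king on c7.
In check: no.
Legal moves: Nb6, Bh8, Bf8, Bgf6, Be5, Bd4, Bc3, Bb2, Ba1, Kd8, Kc8, Kb8, Kd6, Bd8, Be7, Bhf6, Bg5, Bg3, Bf2, Be1, h7.
Count: 21.

21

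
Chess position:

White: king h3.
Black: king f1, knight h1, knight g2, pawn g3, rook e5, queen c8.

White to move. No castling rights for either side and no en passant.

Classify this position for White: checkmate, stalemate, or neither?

checkmate

White to move; white king on h3.
In check: yes, from the black queen on c8.
King squares — g2: attacked by Kf1; h2: attacked by Pg3; g3: attacked by Nh1; g4: attacked by Qc8; h4: attacked by Ng2.
Legal moves for White: none.
In check with no legal moves → checkmate.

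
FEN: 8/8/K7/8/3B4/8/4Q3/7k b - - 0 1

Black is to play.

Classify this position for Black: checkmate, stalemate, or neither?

Black to move; black king on h1.
In check: no.
King squares — g1: attacked by Bd4; g2: attacked by Qe2; h2: attacked by Qe2.
Legal moves for Black: none.
Not in check and no legal moves → stalemate.

stalemate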